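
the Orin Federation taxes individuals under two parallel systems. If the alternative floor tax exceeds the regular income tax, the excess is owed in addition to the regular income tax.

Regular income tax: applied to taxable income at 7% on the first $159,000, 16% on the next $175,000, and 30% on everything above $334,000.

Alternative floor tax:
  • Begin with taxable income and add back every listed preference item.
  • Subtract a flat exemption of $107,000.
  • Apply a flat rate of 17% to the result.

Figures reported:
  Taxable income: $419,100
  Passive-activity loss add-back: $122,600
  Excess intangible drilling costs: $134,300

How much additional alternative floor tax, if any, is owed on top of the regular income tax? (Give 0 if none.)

Regular income tax:
  $159,000 × 7% = $11,130
  $175,000 × 16% = $28,000
  $85,100 × 30% = $25,530
  → $64,660

Alternative floor tax:
  Adjusted income: $419,100 + $122,600 + $134,300 = $676,000
  Less exemption $107,000 → base $569,000
  $569,000 × 17% = $96,730

Excess of alternative floor tax over regular income tax: $96,730 − $64,660 = $32,070.

$32,070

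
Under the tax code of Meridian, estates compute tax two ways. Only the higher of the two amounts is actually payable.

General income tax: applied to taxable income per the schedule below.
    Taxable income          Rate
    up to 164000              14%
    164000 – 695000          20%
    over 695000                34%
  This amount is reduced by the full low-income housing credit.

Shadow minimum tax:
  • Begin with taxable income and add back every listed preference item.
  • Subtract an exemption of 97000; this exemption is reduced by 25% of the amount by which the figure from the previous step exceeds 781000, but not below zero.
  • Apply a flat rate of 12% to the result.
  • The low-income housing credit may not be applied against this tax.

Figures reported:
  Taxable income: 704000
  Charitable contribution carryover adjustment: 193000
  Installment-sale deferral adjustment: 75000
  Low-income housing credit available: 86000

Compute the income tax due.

110730

General income tax:
  164000 × 14% = 22960
  531000 × 20% = 106200
  9000 × 34% = 3060
  → 132220
  Less low-income housing credit 86000 → 46220

Shadow minimum tax:
  Adjusted income: 704000 + 193000 + 75000 = 972000
  Exemption: 97000 − 25% × (972000 − 781000) = 97000 − 47750 = 49250
  Base: 972000 − 49250 = 922750
  922750 × 12% = 110730

110730 > 46220, so the shadow minimum tax is the binding amount.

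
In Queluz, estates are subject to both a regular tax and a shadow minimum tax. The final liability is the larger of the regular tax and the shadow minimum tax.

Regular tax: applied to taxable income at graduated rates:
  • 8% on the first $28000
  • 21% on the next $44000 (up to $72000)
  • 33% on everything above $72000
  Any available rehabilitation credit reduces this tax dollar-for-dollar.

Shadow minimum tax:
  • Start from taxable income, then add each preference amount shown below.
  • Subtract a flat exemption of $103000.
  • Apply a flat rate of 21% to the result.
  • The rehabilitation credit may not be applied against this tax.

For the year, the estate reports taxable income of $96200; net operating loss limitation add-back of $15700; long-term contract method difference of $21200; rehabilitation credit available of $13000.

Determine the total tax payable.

Regular tax:
  $28000 × 8% = $2240
  $44000 × 21% = $9240
  $24200 × 33% = $7986
  → $19466
  Less rehabilitation credit $13000 → $6466

Shadow minimum tax:
  Adjusted income: $96200 + $15700 + $21200 = $133100
  Less exemption $103000 → base $30100
  $30100 × 21% = $6321

$6466 > $6321, so the regular tax governs.

$6466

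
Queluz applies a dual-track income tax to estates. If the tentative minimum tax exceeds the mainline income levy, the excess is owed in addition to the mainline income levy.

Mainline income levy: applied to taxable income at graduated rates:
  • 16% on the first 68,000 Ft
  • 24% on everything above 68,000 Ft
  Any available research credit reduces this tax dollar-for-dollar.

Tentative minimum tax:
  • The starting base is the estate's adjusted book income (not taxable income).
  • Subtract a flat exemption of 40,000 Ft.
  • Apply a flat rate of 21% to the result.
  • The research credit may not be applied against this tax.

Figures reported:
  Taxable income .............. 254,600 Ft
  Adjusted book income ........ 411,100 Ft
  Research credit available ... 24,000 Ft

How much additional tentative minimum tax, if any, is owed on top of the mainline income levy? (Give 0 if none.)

Tentative minimum tax:
  Base (adjusted book income): 411,100 Ft
  Less exemption 40,000 Ft → base 371,100 Ft
  371,100 Ft × 21% = 77,931 Ft

Mainline income levy:
  68,000 Ft × 16% = 10,880 Ft
  186,600 Ft × 24% = 44,784 Ft
  → 55,664 Ft
  Less research credit 24,000 Ft → 31,664 Ft

Excess of tentative minimum tax over mainline income levy: 77,931 Ft − 31,664 Ft = 46,267 Ft.

46,267 Ft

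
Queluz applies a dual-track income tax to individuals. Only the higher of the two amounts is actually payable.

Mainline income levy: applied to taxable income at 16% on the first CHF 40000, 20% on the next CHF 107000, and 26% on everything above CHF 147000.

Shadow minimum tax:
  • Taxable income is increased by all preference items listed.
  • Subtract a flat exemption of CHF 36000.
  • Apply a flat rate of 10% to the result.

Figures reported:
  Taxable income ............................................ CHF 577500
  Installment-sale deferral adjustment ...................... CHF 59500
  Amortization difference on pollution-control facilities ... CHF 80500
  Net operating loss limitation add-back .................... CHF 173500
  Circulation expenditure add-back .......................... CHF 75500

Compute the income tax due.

Shadow minimum tax:
  Adjusted income: CHF 577500 + CHF 59500 + CHF 80500 + CHF 173500 + CHF 75500 = CHF 966500
  Less exemption CHF 36000 → base CHF 930500
  CHF 930500 × 10% = CHF 93050

Mainline income levy:
  CHF 40000 × 16% = CHF 6400
  CHF 107000 × 20% = CHF 21400
  CHF 430500 × 26% = CHF 111930
  → CHF 139730

CHF 139730 > CHF 93050, so the mainline income levy governs.

CHF 139730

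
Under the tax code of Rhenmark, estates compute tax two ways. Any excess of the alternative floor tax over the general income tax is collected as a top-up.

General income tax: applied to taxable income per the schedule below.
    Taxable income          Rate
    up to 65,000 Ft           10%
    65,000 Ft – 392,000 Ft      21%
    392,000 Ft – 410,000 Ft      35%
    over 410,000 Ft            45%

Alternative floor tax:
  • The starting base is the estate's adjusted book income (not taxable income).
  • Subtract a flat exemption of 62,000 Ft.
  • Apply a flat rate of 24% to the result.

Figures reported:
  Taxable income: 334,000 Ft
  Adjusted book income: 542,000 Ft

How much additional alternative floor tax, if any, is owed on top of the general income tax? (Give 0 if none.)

Alternative floor tax:
  Base (adjusted book income): 542,000 Ft
  Less exemption 62,000 Ft → base 480,000 Ft
  480,000 Ft × 24% = 115,200 Ft

General income tax:
  65,000 Ft × 10% = 6,500 Ft
  269,000 Ft × 21% = 56,490 Ft
  → 62,990 Ft

Excess of alternative floor tax over general income tax: 115,200 Ft − 62,990 Ft = 52,210 Ft.

52,210 Ft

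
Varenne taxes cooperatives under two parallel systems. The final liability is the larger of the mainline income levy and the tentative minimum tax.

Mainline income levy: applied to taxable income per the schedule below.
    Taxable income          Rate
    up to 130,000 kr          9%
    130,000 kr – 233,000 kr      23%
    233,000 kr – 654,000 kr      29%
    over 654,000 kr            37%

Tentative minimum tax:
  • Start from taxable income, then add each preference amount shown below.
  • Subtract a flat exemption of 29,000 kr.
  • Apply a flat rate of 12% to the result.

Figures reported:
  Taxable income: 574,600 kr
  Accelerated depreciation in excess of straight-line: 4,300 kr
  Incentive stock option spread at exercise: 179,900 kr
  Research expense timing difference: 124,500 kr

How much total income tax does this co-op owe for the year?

134,454 kr

Mainline income levy:
  130,000 kr × 9% = 11,700 kr
  103,000 kr × 23% = 23,690 kr
  341,600 kr × 29% = 99,064 kr
  → 134,454 kr

Tentative minimum tax:
  Adjusted income: 574,600 kr + 4,300 kr + 179,900 kr + 124,500 kr = 883,300 kr
  Less exemption 29,000 kr → base 854,300 kr
  854,300 kr × 12% = 102,516 kr

134,454 kr > 102,516 kr, so the mainline income levy governs.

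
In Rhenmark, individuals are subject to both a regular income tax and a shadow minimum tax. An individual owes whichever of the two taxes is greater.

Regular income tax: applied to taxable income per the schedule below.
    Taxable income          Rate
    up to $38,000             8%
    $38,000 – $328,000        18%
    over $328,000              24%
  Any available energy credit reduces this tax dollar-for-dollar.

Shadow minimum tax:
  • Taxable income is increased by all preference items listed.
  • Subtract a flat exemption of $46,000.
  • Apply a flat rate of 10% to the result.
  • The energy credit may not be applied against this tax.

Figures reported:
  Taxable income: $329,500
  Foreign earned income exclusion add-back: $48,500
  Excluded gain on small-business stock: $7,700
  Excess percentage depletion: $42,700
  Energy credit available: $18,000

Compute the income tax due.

$38,240

Regular income tax:
  $38,000 × 8% = $3,040
  $290,000 × 18% = $52,200
  $1,500 × 24% = $360
  → $55,600
  Less energy credit $18,000 → $37,600

Shadow minimum tax:
  Adjusted income: $329,500 + $48,500 + $7,700 + $42,700 = $428,400
  Less exemption $46,000 → base $382,400
  $382,400 × 10% = $38,240

$38,240 > $37,600, so the shadow minimum tax is the binding amount.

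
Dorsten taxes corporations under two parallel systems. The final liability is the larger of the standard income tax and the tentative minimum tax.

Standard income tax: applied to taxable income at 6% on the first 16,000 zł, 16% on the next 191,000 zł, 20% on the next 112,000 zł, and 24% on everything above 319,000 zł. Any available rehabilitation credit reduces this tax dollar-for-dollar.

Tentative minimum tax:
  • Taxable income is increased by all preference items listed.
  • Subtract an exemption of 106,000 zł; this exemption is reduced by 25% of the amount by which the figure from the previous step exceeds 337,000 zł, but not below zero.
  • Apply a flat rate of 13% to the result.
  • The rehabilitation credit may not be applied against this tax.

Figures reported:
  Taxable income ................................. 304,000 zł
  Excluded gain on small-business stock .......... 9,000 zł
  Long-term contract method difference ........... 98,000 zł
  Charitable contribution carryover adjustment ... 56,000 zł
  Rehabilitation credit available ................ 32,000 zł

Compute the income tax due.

51,155 zł

Tentative minimum tax:
  Adjusted income: 304,000 zł + 9,000 zł + 98,000 zł + 56,000 zł = 467,000 zł
  Exemption: 106,000 zł − 25% × (467,000 zł − 337,000 zł) = 106,000 zł − 32,500 zł = 73,500 zł
  Base: 467,000 zł − 73,500 zł = 393,500 zł
  393,500 zł × 13% = 51,155 zł

Standard income tax:
  16,000 zł × 6% = 960 zł
  191,000 zł × 16% = 30,560 zł
  97,000 zł × 20% = 19,400 zł
  → 50,920 zł
  Less rehabilitation credit 32,000 zł → 18,920 zł

51,155 zł > 18,920 zł, so the tentative minimum tax is the binding amount.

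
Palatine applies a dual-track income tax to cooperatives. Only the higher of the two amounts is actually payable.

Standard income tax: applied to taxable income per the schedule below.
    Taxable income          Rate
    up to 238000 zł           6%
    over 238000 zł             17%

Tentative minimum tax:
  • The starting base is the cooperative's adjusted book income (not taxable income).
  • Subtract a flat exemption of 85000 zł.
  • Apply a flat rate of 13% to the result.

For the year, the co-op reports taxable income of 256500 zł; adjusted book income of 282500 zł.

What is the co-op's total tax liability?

25675 zł

Tentative minimum tax:
  Base (adjusted book income): 282500 zł
  Less exemption 85000 zł → base 197500 zł
  197500 zł × 13% = 25675 zł

Standard income tax:
  238000 zł × 6% = 14280 zł
  18500 zł × 17% = 3145 zł
  → 17425 zł

25675 zł > 17425 zł, so the tentative minimum tax is the binding amount.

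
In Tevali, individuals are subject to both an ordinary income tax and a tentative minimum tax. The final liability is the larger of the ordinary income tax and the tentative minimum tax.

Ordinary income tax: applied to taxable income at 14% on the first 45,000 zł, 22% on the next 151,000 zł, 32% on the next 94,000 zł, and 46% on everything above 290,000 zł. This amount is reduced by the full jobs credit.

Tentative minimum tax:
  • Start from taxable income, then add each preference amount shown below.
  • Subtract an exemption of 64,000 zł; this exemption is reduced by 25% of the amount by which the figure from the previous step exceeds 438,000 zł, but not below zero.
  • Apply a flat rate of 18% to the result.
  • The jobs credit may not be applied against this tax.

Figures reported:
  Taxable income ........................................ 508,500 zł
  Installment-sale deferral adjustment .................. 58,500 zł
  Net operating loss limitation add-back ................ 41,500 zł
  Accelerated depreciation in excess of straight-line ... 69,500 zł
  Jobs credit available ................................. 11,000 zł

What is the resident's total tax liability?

Tentative minimum tax:
  Adjusted income: 508,500 zł + 58,500 zł + 41,500 zł + 69,500 zł = 678,000 zł
  Exemption: 64,000 zł − 25% × (678,000 zł − 438,000 zł) = 64,000 zł − 60,000 zł = 4,000 zł
  Base: 678,000 zł − 4,000 zł = 674,000 zł
  674,000 zł × 18% = 121,320 zł

Ordinary income tax:
  45,000 zł × 14% = 6,300 zł
  151,000 zł × 22% = 33,220 zł
  94,000 zł × 32% = 30,080 zł
  218,500 zł × 46% = 100,510 zł
  → 170,110 zł
  Less jobs credit 11,000 zł → 159,110 zł

159,110 zł > 121,320 zł, so the ordinary income tax governs.

159,110 zł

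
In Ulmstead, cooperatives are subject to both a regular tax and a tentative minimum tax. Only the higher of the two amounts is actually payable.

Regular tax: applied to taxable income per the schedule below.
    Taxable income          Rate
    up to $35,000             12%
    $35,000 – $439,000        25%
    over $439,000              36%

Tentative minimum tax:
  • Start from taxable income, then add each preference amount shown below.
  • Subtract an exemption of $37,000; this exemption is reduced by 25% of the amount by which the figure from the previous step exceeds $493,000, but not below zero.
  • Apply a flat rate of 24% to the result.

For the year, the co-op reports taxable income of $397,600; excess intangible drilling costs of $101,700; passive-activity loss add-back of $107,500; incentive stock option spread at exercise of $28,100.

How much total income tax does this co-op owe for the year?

Tentative minimum tax:
  Adjusted income: $397,600 + $101,700 + $107,500 + $28,100 = $634,900
  Exemption: $37,000 − 25% × ($634,900 − $493,000) = $37,000 − $35,475 = $1,525
  Base: $634,900 − $1,525 = $633,375
  $633,375 × 24% = $152,010

Regular tax:
  $35,000 × 12% = $4,200
  $362,600 × 25% = $90,650
  → $94,850

$152,010 > $94,850, so the tentative minimum tax is the binding amount.

$152,010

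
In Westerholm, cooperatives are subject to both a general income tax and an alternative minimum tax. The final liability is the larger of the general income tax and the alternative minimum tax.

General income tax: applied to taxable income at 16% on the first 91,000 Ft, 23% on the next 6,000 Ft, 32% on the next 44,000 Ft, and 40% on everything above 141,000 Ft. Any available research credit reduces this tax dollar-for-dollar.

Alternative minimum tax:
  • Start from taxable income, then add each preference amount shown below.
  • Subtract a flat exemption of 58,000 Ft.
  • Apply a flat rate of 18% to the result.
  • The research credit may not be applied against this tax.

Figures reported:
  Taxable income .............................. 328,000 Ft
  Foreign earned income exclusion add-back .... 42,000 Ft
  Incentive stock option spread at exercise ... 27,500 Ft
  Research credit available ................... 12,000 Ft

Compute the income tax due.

Alternative minimum tax:
  Adjusted income: 328,000 Ft + 42,000 Ft + 27,500 Ft = 397,500 Ft
  Less exemption 58,000 Ft → base 339,500 Ft
  339,500 Ft × 18% = 61,110 Ft

General income tax:
  91,000 Ft × 16% = 14,560 Ft
  6,000 Ft × 23% = 1,380 Ft
  44,000 Ft × 32% = 14,080 Ft
  187,000 Ft × 40% = 74,800 Ft
  → 104,820 Ft
  Less research credit 12,000 Ft → 92,820 Ft

92,820 Ft > 61,110 Ft, so the general income tax governs.

92,820 Ft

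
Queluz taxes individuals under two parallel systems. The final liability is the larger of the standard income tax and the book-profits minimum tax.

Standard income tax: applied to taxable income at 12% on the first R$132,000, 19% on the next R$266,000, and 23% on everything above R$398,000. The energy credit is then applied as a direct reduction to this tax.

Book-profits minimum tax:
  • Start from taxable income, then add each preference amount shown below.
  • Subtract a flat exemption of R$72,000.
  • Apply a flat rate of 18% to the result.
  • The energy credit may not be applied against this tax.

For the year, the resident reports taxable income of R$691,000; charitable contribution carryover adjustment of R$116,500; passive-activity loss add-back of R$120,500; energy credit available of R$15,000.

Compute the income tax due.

Standard income tax:
  R$132,000 × 12% = R$15,840
  R$266,000 × 19% = R$50,540
  R$293,000 × 23% = R$67,390
  → R$133,770
  Less energy credit R$15,000 → R$118,770

Book-profits minimum tax:
  Adjusted income: R$691,000 + R$116,500 + R$120,500 = R$928,000
  Less exemption R$72,000 → base R$856,000
  R$856,000 × 18% = R$154,080

R$154,080 > R$118,770, so the book-profits minimum tax is the binding amount.

R$154,080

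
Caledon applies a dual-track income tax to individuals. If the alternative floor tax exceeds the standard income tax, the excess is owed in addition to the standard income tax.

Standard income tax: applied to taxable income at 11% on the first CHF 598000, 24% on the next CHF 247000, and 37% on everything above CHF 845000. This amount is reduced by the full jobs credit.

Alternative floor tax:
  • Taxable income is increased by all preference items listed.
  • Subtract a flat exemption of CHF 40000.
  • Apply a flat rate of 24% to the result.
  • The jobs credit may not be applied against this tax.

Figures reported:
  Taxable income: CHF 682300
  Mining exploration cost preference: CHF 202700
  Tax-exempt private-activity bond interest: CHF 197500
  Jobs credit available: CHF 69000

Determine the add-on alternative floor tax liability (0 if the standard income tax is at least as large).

Alternative floor tax:
  Adjusted income: CHF 682300 + CHF 202700 + CHF 197500 = CHF 1082500
  Less exemption CHF 40000 → base CHF 1042500
  CHF 1042500 × 24% = CHF 250200

Standard income tax:
  CHF 598000 × 11% = CHF 65780
  CHF 84300 × 24% = CHF 20232
  → CHF 86012
  Less jobs credit CHF 69000 → CHF 17012

Excess of alternative floor tax over standard income tax: CHF 250200 − CHF 17012 = CHF 233188.

CHF 233188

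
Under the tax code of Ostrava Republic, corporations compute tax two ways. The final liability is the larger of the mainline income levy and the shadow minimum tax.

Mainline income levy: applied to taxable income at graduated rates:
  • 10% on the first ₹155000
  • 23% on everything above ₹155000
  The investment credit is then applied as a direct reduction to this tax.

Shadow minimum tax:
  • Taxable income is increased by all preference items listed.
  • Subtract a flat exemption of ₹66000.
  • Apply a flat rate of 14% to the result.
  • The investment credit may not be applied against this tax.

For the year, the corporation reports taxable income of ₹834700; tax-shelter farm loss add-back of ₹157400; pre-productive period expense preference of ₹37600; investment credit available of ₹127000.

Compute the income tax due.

Shadow minimum tax:
  Adjusted income: ₹834700 + ₹157400 + ₹37600 = ₹1029700
  Less exemption ₹66000 → base ₹963700
  ₹963700 × 14% = ₹134918

Mainline income levy:
  ₹155000 × 10% = ₹15500
  ₹679700 × 23% = ₹156331
  → ₹171831
  Less investment credit ₹127000 → ₹44831

₹134918 > ₹44831, so the shadow minimum tax is the binding amount.

₹134918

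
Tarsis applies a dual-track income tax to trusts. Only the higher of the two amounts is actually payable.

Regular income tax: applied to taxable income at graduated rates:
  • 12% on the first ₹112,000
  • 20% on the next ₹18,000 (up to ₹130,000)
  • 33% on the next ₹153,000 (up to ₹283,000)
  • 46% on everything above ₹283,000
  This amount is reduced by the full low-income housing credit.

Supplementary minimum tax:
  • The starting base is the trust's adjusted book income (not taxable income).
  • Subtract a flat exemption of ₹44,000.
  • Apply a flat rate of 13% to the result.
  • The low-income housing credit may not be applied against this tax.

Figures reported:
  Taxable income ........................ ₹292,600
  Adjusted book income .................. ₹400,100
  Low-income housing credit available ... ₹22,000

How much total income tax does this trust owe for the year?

Regular income tax:
  ₹112,000 × 12% = ₹13,440
  ₹18,000 × 20% = ₹3,600
  ₹153,000 × 33% = ₹50,490
  ₹9,600 × 46% = ₹4,416
  → ₹71,946
  Less low-income housing credit ₹22,000 → ₹49,946

Supplementary minimum tax:
  Base (adjusted book income): ₹400,100
  Less exemption ₹44,000 → base ₹356,100
  ₹356,100 × 13% = ₹46,293

₹49,946 > ₹46,293, so the regular income tax governs.

₹49,946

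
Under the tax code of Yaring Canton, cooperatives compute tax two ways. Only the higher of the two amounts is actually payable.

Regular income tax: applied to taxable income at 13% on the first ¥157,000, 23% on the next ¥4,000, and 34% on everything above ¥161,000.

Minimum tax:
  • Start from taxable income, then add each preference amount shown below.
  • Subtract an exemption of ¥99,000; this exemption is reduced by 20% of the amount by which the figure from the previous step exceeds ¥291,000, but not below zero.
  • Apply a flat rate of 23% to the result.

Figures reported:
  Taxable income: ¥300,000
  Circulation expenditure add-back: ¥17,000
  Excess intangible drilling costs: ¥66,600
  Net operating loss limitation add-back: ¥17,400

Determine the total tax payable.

Regular income tax:
  ¥157,000 × 13% = ¥20,410
  ¥4,000 × 23% = ¥920
  ¥139,000 × 34% = ¥47,260
  → ¥68,590

Minimum tax:
  Adjusted income: ¥300,000 + ¥17,000 + ¥66,600 + ¥17,400 = ¥401,000
  Exemption: ¥99,000 − 20% × (¥401,000 − ¥291,000) = ¥99,000 − ¥22,000 = ¥77,000
  Base: ¥401,000 − ¥77,000 = ¥324,000
  ¥324,000 × 23% = ¥74,520

¥74,520 > ¥68,590, so the minimum tax is the binding amount.

¥74,520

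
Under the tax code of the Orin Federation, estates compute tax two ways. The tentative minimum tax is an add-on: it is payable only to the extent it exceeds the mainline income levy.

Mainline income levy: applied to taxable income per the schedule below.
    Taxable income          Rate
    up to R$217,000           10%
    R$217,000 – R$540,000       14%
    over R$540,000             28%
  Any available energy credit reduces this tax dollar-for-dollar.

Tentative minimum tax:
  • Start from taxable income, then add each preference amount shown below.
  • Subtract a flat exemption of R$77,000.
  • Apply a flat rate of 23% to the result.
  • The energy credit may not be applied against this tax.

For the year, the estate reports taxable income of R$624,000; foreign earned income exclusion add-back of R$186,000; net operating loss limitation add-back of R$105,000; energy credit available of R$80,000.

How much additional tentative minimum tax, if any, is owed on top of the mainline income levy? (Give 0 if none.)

R$182,300

Tentative minimum tax:
  Adjusted income: R$624,000 + R$186,000 + R$105,000 = R$915,000
  Less exemption R$77,000 → base R$838,000
  R$838,000 × 23% = R$192,740

Mainline income levy:
  R$217,000 × 10% = R$21,700
  R$323,000 × 14% = R$45,220
  R$84,000 × 28% = R$23,520
  → R$90,440
  Less energy credit R$80,000 → R$10,440

Excess of tentative minimum tax over mainline income levy: R$192,740 − R$10,440 = R$182,300.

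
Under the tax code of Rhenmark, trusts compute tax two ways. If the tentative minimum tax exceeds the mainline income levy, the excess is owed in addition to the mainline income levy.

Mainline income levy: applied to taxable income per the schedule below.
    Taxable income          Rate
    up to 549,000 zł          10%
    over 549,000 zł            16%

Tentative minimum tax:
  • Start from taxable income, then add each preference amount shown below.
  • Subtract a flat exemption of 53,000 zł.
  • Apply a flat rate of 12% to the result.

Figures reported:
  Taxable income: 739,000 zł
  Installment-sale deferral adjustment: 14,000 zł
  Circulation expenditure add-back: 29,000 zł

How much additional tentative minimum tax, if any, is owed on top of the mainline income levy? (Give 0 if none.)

Tentative minimum tax:
  Adjusted income: 739,000 zł + 14,000 zł + 29,000 zł = 782,000 zł
  Less exemption 53,000 zł → base 729,000 zł
  729,000 zł × 12% = 87,480 zł

Mainline income levy:
  549,000 zł × 10% = 54,900 zł
  190,000 zł × 16% = 30,400 zł
  → 85,300 zł

Excess of tentative minimum tax over mainline income levy: 87,480 zł − 85,300 zł = 2,180 zł.

2,180 zł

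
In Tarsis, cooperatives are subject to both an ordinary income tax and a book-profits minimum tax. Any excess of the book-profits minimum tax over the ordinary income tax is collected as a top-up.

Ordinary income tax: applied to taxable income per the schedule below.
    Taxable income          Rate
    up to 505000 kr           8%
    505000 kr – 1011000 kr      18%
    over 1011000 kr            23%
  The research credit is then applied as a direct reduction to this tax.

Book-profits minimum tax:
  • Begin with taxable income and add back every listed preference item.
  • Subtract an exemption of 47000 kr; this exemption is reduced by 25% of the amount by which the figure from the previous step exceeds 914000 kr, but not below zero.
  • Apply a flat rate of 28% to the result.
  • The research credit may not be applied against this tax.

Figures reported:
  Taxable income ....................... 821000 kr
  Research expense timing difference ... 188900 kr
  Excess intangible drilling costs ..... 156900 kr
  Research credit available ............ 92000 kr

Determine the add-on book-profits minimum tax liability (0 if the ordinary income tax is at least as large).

321424 kr

Book-profits minimum tax:
  Adjusted income: 821000 kr + 188900 kr + 156900 kr = 1166800 kr
  Exemption: 25% × (1166800 kr − 914000 kr) = 63200 kr ≥ 47000 kr, so the exemption is fully phased out
  Base: 1166800 kr − 0 kr = 1166800 kr
  1166800 kr × 28% = 326704 kr

Ordinary income tax:
  505000 kr × 8% = 40400 kr
  316000 kr × 18% = 56880 kr
  → 97280 kr
  Less research credit 92000 kr → 5280 kr

Excess of book-profits minimum tax over ordinary income tax: 326704 kr − 5280 kr = 321424 kr.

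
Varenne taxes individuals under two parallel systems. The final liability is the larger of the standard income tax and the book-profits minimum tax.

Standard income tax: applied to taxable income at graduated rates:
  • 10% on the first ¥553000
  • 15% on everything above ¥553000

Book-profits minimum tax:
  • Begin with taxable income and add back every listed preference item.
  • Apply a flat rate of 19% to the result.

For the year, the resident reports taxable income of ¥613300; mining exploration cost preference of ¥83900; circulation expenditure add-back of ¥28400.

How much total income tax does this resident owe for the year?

¥137864

Book-profits minimum tax:
  Adjusted income: ¥613300 + ¥83900 + ¥28400 = ¥725600
  ¥725600 × 19% = ¥137864

Standard income tax:
  ¥553000 × 10% = ¥55300
  ¥60300 × 15% = ¥9045
  → ¥64345

¥137864 > ¥64345, so the book-profits minimum tax is the binding amount.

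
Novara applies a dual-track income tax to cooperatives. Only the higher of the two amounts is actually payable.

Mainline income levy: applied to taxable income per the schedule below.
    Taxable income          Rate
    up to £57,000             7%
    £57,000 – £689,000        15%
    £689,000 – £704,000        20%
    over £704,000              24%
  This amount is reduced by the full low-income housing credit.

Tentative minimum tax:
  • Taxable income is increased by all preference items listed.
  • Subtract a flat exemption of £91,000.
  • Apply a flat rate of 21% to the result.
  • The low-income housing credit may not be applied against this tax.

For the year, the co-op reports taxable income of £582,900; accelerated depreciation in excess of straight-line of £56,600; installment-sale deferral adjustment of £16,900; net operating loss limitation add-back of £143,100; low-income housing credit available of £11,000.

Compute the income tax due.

£148,785

Mainline income levy:
  £57,000 × 7% = £3,990
  £525,900 × 15% = £78,885
  → £82,875
  Less low-income housing credit £11,000 → £71,875

Tentative minimum tax:
  Adjusted income: £582,900 + £56,600 + £16,900 + £143,100 = £799,500
  Less exemption £91,000 → base £708,500
  £708,500 × 21% = £148,785

£148,785 > £71,875, so the tentative minimum tax is the binding amount.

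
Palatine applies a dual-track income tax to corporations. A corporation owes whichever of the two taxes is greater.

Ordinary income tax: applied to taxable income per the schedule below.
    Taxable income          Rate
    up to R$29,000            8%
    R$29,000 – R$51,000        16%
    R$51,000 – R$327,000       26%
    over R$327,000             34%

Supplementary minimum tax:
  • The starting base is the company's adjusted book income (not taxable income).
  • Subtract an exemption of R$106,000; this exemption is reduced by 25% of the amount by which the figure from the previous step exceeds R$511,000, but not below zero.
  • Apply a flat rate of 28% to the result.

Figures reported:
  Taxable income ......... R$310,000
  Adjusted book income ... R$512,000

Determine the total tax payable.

R$113,750

Ordinary income tax:
  R$29,000 × 8% = R$2,320
  R$22,000 × 16% = R$3,520
  R$259,000 × 26% = R$67,340
  → R$73,180

Supplementary minimum tax:
  Base (adjusted book income): R$512,000
  Exemption: R$106,000 − 25% × (R$512,000 − R$511,000) = R$106,000 − R$250 = R$105,750
  Base: R$512,000 − R$105,750 = R$406,250
  R$406,250 × 28% = R$113,750

R$113,750 > R$73,180, so the supplementary minimum tax is the binding amount.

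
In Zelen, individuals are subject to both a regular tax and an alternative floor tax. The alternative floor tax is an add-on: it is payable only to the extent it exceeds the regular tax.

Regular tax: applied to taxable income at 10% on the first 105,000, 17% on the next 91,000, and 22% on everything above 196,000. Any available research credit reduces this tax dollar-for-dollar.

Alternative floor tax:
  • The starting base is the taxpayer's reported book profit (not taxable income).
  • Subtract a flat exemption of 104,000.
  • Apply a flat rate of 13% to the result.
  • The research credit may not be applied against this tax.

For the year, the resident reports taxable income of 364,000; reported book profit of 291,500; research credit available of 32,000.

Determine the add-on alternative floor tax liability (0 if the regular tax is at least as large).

Regular tax:
  105,000 × 10% = 10,500
  91,000 × 17% = 15,470
  168,000 × 22% = 36,960
  → 62,930
  Less research credit 32,000 → 30,930

Alternative floor tax:
  Base (reported book profit): 291,500
  Less exemption 104,000 → base 187,500
  187,500 × 13% = 24,375

24,375 ≤ 30,930, so no add-on is due.

0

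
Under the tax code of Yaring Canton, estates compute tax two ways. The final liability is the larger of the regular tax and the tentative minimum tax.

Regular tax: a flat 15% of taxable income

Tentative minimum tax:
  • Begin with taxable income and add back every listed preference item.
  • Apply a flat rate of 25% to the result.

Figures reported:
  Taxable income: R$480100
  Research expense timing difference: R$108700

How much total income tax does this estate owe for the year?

Regular tax:
  R$480100 × 15% = R$72015

Tentative minimum tax:
  Adjusted income: R$480100 + R$108700 = R$588800
  R$588800 × 25% = R$147200

R$147200 > R$72015, so the tentative minimum tax is the binding amount.

R$147200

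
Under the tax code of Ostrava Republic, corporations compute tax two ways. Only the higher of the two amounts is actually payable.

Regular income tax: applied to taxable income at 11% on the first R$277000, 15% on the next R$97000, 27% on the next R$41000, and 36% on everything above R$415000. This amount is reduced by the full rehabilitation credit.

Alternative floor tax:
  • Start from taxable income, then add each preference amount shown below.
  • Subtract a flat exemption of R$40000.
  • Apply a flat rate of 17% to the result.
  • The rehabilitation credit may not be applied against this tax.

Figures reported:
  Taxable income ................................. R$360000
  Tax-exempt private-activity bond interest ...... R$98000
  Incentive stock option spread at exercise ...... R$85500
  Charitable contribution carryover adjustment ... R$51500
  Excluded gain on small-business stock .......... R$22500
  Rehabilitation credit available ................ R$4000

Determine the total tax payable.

R$98175

Regular income tax:
  R$277000 × 11% = R$30470
  R$83000 × 15% = R$12450
  → R$42920
  Less rehabilitation credit R$4000 → R$38920

Alternative floor tax:
  Adjusted income: R$360000 + R$98000 + R$85500 + R$51500 + R$22500 = R$617500
  Less exemption R$40000 → base R$577500
  R$577500 × 17% = R$98175

R$98175 > R$38920, so the alternative floor tax is the binding amount.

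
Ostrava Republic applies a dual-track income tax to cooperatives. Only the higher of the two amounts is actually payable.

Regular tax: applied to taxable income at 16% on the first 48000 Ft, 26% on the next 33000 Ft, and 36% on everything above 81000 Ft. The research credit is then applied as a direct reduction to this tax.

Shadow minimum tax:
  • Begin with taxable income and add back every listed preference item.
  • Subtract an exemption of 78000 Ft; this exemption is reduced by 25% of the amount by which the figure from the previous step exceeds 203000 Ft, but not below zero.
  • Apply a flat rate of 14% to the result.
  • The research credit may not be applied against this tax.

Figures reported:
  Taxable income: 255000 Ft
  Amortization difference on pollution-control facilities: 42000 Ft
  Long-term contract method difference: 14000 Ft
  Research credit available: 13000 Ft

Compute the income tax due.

Shadow minimum tax:
  Adjusted income: 255000 Ft + 42000 Ft + 14000 Ft = 311000 Ft
  Exemption: 78000 Ft − 25% × (311000 Ft − 203000 Ft) = 78000 Ft − 27000 Ft = 51000 Ft
  Base: 311000 Ft − 51000 Ft = 260000 Ft
  260000 Ft × 14% = 36400 Ft

Regular tax:
  48000 Ft × 16% = 7680 Ft
  33000 Ft × 26% = 8580 Ft
  174000 Ft × 36% = 62640 Ft
  → 78900 Ft
  Less research credit 13000 Ft → 65900 Ft

65900 Ft > 36400 Ft, so the regular tax governs.

65900 Ft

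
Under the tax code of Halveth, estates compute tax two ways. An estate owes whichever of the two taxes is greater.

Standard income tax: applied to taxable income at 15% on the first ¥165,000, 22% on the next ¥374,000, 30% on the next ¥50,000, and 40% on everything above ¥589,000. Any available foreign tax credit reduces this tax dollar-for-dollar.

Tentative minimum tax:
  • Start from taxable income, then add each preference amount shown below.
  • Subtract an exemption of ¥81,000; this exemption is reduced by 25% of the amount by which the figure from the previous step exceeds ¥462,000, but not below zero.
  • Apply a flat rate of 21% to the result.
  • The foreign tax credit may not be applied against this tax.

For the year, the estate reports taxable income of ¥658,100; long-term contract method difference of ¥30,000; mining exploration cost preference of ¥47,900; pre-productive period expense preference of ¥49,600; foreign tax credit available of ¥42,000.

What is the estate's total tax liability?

¥164,955

Standard income tax:
  ¥165,000 × 15% = ¥24,750
  ¥374,000 × 22% = ¥82,280
  ¥50,000 × 30% = ¥15,000
  ¥69,100 × 40% = ¥27,640
  → ¥149,670
  Less foreign tax credit ¥42,000 → ¥107,670

Tentative minimum tax:
  Adjusted income: ¥658,100 + ¥30,000 + ¥47,900 + ¥49,600 = ¥785,600
  Exemption: ¥81,000 − 25% × (¥785,600 − ¥462,000) = ¥81,000 − ¥80,900 = ¥100
  Base: ¥785,600 − ¥100 = ¥785,500
  ¥785,500 × 21% = ¥164,955

¥164,955 > ¥107,670, so the tentative minimum tax is the binding amount.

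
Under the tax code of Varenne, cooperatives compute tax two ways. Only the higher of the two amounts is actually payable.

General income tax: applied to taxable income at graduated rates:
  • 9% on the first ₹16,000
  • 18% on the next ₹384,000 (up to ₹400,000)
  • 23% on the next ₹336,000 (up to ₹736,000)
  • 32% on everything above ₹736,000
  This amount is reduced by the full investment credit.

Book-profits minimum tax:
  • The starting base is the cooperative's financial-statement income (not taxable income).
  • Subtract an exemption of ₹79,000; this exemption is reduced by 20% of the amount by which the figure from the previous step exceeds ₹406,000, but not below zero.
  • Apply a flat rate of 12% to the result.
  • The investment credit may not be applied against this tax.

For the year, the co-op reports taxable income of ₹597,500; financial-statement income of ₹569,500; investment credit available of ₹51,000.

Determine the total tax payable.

₹64,985

General income tax:
  ₹16,000 × 9% = ₹1,440
  ₹384,000 × 18% = ₹69,120
  ₹197,500 × 23% = ₹45,425
  → ₹115,985
  Less investment credit ₹51,000 → ₹64,985

Book-profits minimum tax:
  Base (financial-statement income): ₹569,500
  Exemption: ₹79,000 − 20% × (₹569,500 − ₹406,000) = ₹79,000 − ₹32,700 = ₹46,300
  Base: ₹569,500 − ₹46,300 = ₹523,200
  ₹523,200 × 12% = ₹62,784

₹64,985 > ₹62,784, so the general income tax governs.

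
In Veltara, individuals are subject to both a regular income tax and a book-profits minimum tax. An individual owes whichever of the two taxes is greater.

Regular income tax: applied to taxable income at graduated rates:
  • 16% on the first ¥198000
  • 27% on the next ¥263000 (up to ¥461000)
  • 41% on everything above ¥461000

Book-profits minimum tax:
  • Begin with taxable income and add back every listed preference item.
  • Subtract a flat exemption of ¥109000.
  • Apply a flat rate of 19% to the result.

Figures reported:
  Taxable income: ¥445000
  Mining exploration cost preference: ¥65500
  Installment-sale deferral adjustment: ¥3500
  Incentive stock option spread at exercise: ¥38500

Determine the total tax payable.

¥98370

Book-profits minimum tax:
  Adjusted income: ¥445000 + ¥65500 + ¥3500 + ¥38500 = ¥552500
  Less exemption ¥109000 → base ¥443500
  ¥443500 × 19% = ¥84265

Regular income tax:
  ¥198000 × 16% = ¥31680
  ¥247000 × 27% = ¥66690
  → ¥98370

¥98370 > ¥84265, so the regular income tax governs.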